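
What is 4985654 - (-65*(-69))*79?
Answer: 4631339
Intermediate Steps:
4985654 - (-65*(-69))*79 = 4985654 - 4485*79 = 4985654 - 1*354315 = 4985654 - 354315 = 4631339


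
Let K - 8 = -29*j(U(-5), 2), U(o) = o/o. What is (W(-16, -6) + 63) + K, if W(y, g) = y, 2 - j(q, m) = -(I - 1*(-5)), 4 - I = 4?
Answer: -148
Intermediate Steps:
I = 0 (I = 4 - 1*4 = 4 - 4 = 0)
U(o) = 1
j(q, m) = 7 (j(q, m) = 2 - (-1)*(0 - 1*(-5)) = 2 - (-1)*(0 + 5) = 2 - (-1)*5 = 2 - 1*(-5) = 2 + 5 = 7)
K = -195 (K = 8 - 29*7 = 8 - 203 = -195)
(W(-16, -6) + 63) + K = (-16 + 63) - 195 = 47 - 195 = -148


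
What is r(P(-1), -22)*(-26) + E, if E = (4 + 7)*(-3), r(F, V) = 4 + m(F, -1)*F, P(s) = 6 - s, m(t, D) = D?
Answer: 45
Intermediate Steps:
r(F, V) = 4 - F
E = -33 (E = 11*(-3) = -33)
r(P(-1), -22)*(-26) + E = (4 - (6 - 1*(-1)))*(-26) - 33 = (4 - (6 + 1))*(-26) - 33 = (4 - 1*7)*(-26) - 33 = (4 - 7)*(-26) - 33 = -3*(-26) - 33 = 78 - 33 = 45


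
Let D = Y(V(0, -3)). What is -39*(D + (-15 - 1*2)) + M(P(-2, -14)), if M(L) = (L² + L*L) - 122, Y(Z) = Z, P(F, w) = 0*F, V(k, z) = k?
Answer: 541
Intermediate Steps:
P(F, w) = 0
D = 0
M(L) = -122 + 2*L² (M(L) = (L² + L²) - 122 = 2*L² - 122 = -122 + 2*L²)
-39*(D + (-15 - 1*2)) + M(P(-2, -14)) = -39*(0 + (-15 - 1*2)) + (-122 + 2*0²) = -39*(0 + (-15 - 2)) + (-122 + 2*0) = -39*(0 - 17) + (-122 + 0) = -39*(-17) - 122 = 663 - 122 = 541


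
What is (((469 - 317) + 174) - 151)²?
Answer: 30625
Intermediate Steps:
(((469 - 317) + 174) - 151)² = ((152 + 174) - 151)² = (326 - 151)² = 175² = 30625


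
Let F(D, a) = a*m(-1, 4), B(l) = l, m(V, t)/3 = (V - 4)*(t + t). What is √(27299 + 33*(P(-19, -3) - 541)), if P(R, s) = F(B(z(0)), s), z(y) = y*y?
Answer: √21326 ≈ 146.03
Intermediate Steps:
z(y) = y²
m(V, t) = 6*t*(-4 + V) (m(V, t) = 3*((V - 4)*(t + t)) = 3*((-4 + V)*(2*t)) = 3*(2*t*(-4 + V)) = 6*t*(-4 + V))
F(D, a) = -120*a (F(D, a) = a*(6*4*(-4 - 1)) = a*(6*4*(-5)) = a*(-120) = -120*a)
P(R, s) = -120*s
√(27299 + 33*(P(-19, -3) - 541)) = √(27299 + 33*(-120*(-3) - 541)) = √(27299 + 33*(360 - 541)) = √(27299 + 33*(-181)) = √(27299 - 5973) = √21326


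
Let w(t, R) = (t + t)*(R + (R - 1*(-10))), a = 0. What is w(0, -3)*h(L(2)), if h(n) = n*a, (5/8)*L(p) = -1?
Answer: 0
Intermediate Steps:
L(p) = -8/5 (L(p) = (8/5)*(-1) = -8/5)
h(n) = 0 (h(n) = n*0 = 0)
w(t, R) = 2*t*(10 + 2*R) (w(t, R) = (2*t)*(R + (R + 10)) = (2*t)*(R + (10 + R)) = (2*t)*(10 + 2*R) = 2*t*(10 + 2*R))
w(0, -3)*h(L(2)) = (4*0*(5 - 3))*0 = (4*0*2)*0 = 0*0 = 0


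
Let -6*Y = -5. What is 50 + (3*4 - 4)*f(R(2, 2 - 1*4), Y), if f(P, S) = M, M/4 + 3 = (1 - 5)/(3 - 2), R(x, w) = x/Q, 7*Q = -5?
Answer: -174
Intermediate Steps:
Q = -5/7 (Q = (⅐)*(-5) = -5/7 ≈ -0.71429)
Y = ⅚ (Y = -⅙*(-5) = ⅚ ≈ 0.83333)
R(x, w) = -7*x/5 (R(x, w) = x/(-5/7) = x*(-7/5) = -7*x/5)
M = -28 (M = -12 + 4*((1 - 5)/(3 - 2)) = -12 + 4*(-4/1) = -12 + 4*(-4*1) = -12 + 4*(-4) = -12 - 16 = -28)
f(P, S) = -28
50 + (3*4 - 4)*f(R(2, 2 - 1*4), Y) = 50 + (3*4 - 4)*(-28) = 50 + (12 - 4)*(-28) = 50 + 8*(-28) = 50 - 224 = -174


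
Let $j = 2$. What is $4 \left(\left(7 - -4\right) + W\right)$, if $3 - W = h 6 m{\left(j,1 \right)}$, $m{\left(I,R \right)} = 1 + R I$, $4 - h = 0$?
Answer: $-232$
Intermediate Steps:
$h = 4$ ($h = 4 - 0 = 4 + 0 = 4$)
$m{\left(I,R \right)} = 1 + I R$
$W = -69$ ($W = 3 - 4 \cdot 6 \left(1 + 2 \cdot 1\right) = 3 - 24 \left(1 + 2\right) = 3 - 24 \cdot 3 = 3 - 72 = -69$)
$4 \left(\left(7 - -4\right) + W\right) = 4 \left(\left(7 - -4\right) - 69\right) = 4 \left(\left(7 + 4\right) - 69\right) = 4 \left(11 - 69\right) = 4 \left(-58\right) = -232$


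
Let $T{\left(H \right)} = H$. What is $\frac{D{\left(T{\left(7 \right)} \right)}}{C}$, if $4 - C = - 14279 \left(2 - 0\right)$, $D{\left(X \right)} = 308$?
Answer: $\frac{154}{14281} \approx 0.010784$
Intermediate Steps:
$C = 28562$ ($C = 4 - - 14279 \left(2 - 0\right) = 4 - - 14279 \left(2 + 0\right) = 4 - \left(-14279\right) 2 = 4 - -28558 = 4 + 28558 = 28562$)
$\frac{D{\left(T{\left(7 \right)} \right)}}{C} = \frac{308}{28562} = 308 \cdot \frac{1}{28562} = \frac{154}{14281}$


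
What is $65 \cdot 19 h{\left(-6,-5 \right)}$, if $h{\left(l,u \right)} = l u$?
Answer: $37050$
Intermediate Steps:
$65 \cdot 19 h{\left(-6,-5 \right)} = 65 \cdot 19 \left(\left(-6\right) \left(-5\right)\right) = 1235 \cdot 30 = 37050$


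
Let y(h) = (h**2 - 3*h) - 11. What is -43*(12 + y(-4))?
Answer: -1247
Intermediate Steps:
y(h) = -11 + h**2 - 3*h
-43*(12 + y(-4)) = -43*(12 + (-11 + (-4)**2 - 3*(-4))) = -43*(12 + (-11 + 16 + 12)) = -43*(12 + 17) = -43*29 = -1247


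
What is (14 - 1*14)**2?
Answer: 0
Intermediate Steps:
(14 - 1*14)**2 = (14 - 14)**2 = 0**2 = 0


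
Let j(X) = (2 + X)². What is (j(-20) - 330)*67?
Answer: -402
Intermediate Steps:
(j(-20) - 330)*67 = ((2 - 20)² - 330)*67 = ((-18)² - 330)*67 = (324 - 330)*67 = -6*67 = -402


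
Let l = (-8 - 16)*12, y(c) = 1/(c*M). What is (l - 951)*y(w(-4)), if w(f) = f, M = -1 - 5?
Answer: -413/8 ≈ -51.625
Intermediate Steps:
M = -6
y(c) = -1/(6*c) (y(c) = 1/(c*(-6)) = 1/(-6*c) = -1/(6*c))
l = -288 (l = -24*12 = -288)
(l - 951)*y(w(-4)) = (-288 - 951)*(-⅙/(-4)) = -(-413)*(-1)/(2*4) = -1239*1/24 = -413/8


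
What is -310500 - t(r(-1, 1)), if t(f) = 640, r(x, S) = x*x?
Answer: -311140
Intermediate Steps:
r(x, S) = x²
-310500 - t(r(-1, 1)) = -310500 - 1*640 = -310500 - 640 = -311140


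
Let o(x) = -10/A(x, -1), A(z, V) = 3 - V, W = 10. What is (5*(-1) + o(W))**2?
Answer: 225/4 ≈ 56.250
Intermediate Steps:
o(x) = -5/2 (o(x) = -10/(3 - 1*(-1)) = -10/(3 + 1) = -10/4 = -10*1/4 = -5/2)
(5*(-1) + o(W))**2 = (5*(-1) - 5/2)**2 = (-5 - 5/2)**2 = (-15/2)**2 = 225/4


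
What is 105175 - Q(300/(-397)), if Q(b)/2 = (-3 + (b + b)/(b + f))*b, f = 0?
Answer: 41753875/397 ≈ 1.0517e+5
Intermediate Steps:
Q(b) = -2*b (Q(b) = 2*((-3 + (b + b)/(b + 0))*b) = 2*((-3 + (2*b)/b)*b) = 2*((-3 + 2)*b) = 2*(-b) = -2*b)
105175 - Q(300/(-397)) = 105175 - (-2)*300/(-397) = 105175 - (-2)*300*(-1/397) = 105175 - (-2)*(-300)/397 = 105175 - 1*600/397 = 105175 - 600/397 = 41753875/397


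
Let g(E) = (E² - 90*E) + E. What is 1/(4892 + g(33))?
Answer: 1/3044 ≈ 0.00032852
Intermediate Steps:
g(E) = E² - 89*E
1/(4892 + g(33)) = 1/(4892 + 33*(-89 + 33)) = 1/(4892 + 33*(-56)) = 1/(4892 - 1848) = 1/3044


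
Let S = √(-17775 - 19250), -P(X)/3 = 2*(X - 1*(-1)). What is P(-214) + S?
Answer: 1278 + 5*I*√1481 ≈ 1278.0 + 192.42*I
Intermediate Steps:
P(X) = -6 - 6*X (P(X) = -6*(X - 1*(-1)) = -6*(X + 1) = -6*(1 + X) = -3*(2 + 2*X) = -6 - 6*X)
S = 5*I*√1481 (S = √(-37025) = 5*I*√1481 ≈ 192.42*I)
P(-214) + S = (-6 - 6*(-214)) + 5*I*√1481 = (-6 + 1284) + 5*I*√1481 = 1278 + 5*I*√1481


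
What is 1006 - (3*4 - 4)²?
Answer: 942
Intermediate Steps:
1006 - (3*4 - 4)² = 1006 - (12 - 4)² = 1006 - 1*8² = 1006 - 1*64 = 1006 - 64 = 942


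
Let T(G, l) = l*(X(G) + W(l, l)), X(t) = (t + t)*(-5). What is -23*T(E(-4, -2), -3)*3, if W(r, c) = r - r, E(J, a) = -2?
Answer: 4140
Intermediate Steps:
X(t) = -10*t (X(t) = (2*t)*(-5) = -10*t)
W(r, c) = 0
T(G, l) = -10*G*l (T(G, l) = l*(-10*G + 0) = l*(-10*G) = -10*G*l)
-23*T(E(-4, -2), -3)*3 = -(-230)*(-2)*(-3)*3 = -23*(-60)*3 = 1380*3 = 4140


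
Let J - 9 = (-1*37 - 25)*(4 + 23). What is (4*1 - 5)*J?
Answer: 1665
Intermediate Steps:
J = -1665 (J = 9 + (-1*37 - 25)*(4 + 23) = 9 + (-37 - 25)*27 = 9 - 62*27 = 9 - 1674 = -1665)
(4*1 - 5)*J = (4*1 - 5)*(-1665) = (4 - 5)*(-1665) = -1*(-1665) = 1665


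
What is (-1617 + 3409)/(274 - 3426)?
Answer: -112/197 ≈ -0.56853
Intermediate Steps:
(-1617 + 3409)/(274 - 3426) = 1792/(-3152) = 1792*(-1/3152) = -112/197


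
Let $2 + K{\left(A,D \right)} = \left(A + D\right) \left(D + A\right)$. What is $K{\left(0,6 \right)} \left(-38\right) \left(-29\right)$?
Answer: $37468$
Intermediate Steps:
$K{\left(A,D \right)} = -2 + \left(A + D\right)^{2}$ ($K{\left(A,D \right)} = -2 + \left(A + D\right) \left(D + A\right) = -2 + \left(A + D\right) \left(A + D\right) = -2 + \left(A + D\right)^{2}$)
$K{\left(0,6 \right)} \left(-38\right) \left(-29\right) = \left(-2 + \left(0 + 6\right)^{2}\right) \left(-38\right) \left(-29\right) = \left(-2 + 6^{2}\right) \left(-38\right) \left(-29\right) = \left(-2 + 36\right) \left(-38\right) \left(-29\right) = 34 \left(-38\right) \left(-29\right) = \left(-1292\right) \left(-29\right) = 37468$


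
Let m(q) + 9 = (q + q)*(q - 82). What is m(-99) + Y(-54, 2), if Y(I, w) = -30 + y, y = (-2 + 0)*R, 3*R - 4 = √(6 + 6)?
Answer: 107389/3 - 4*√3/3 ≈ 35794.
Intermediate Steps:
R = 4/3 + 2*√3/3 (R = 4/3 + √(6 + 6)/3 = 4/3 + √12/3 = 4/3 + (2*√3)/3 = 4/3 + 2*√3/3 ≈ 2.4880)
m(q) = -9 + 2*q*(-82 + q) (m(q) = -9 + (q + q)*(q - 82) = -9 + (2*q)*(-82 + q) = -9 + 2*q*(-82 + q))
y = -8/3 - 4*√3/3 (y = (-2 + 0)*(4/3 + 2*√3/3) = -2*(4/3 + 2*√3/3) = -8/3 - 4*√3/3 ≈ -4.9761)
Y(I, w) = -98/3 - 4*√3/3 (Y(I, w) = -30 + (-8/3 - 4*√3/3) = -98/3 - 4*√3/3)
m(-99) + Y(-54, 2) = (-9 - 164*(-99) + 2*(-99)²) + (-98/3 - 4*√3/3) = (-9 + 16236 + 2*9801) + (-98/3 - 4*√3/3) = (-9 + 16236 + 19602) + (-98/3 - 4*√3/3) = 35829 + (-98/3 - 4*√3/3) = 107389/3 - 4*√3/3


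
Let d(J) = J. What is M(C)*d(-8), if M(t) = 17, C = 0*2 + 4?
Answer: -136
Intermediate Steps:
C = 4 (C = 0 + 4 = 4)
M(C)*d(-8) = 17*(-8) = -136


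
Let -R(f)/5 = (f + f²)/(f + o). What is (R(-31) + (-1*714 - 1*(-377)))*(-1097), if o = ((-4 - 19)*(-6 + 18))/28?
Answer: 35011852/143 ≈ 2.4484e+5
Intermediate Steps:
o = -69/7 (o = -23*12*(1/28) = -276*1/28 = -69/7 ≈ -9.8571)
R(f) = -5*(f + f²)/(-69/7 + f) (R(f) = -5*(f + f²)/(f - 69/7) = -5*(f + f²)/(-69/7 + f))
(R(-31) + (-1*714 - 1*(-377)))*(-1097) = (-35*(-31)*(1 - 31)/(-69 + 7*(-31)) + (-1*714 - 1*(-377)))*(-1097) = (-35*(-31)*(-30)/(-69 - 217) + (-714 + 377))*(-1097) = (-35*(-31)*(-30)/(-286) - 337)*(-1097) = (-35*(-31)*(-1/286)*(-30) - 337)*(-1097) = (16275/143 - 337)*(-1097) = -31916/143*(-1097) = 35011852/143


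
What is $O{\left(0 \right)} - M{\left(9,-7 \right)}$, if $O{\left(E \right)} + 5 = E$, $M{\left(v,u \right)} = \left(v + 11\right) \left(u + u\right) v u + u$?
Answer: $-17638$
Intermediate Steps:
$M{\left(v,u \right)} = u + 2 v u^{2} \left(11 + v\right)$ ($M{\left(v,u \right)} = \left(11 + v\right) 2 u v u + u = 2 u \left(11 + v\right) v u + u = 2 u v \left(11 + v\right) u + u = 2 v u^{2} \left(11 + v\right) + u = u + 2 v u^{2} \left(11 + v\right)$)
$O{\left(E \right)} = -5 + E$
$O{\left(0 \right)} - M{\left(9,-7 \right)} = \left(-5 + 0\right) - - 7 \left(1 + 2 \left(-7\right) 9^{2} + 22 \left(-7\right) 9\right) = -5 - - 7 \left(1 + 2 \left(-7\right) 81 - 1386\right) = -5 - - 7 \left(1 - 1134 - 1386\right) = -5 - \left(-7\right) \left(-2519\right) = -5 - 17633 = -17638$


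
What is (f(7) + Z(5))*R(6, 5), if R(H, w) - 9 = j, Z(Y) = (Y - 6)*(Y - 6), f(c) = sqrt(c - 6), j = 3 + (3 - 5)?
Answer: 20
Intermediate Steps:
j = 1 (j = 3 - 2 = 1)
f(c) = sqrt(-6 + c)
Z(Y) = (-6 + Y)**2 (Z(Y) = (-6 + Y)*(-6 + Y) = (-6 + Y)**2)
R(H, w) = 10 (R(H, w) = 9 + 1 = 10)
(f(7) + Z(5))*R(6, 5) = (sqrt(-6 + 7) + (-6 + 5)**2)*10 = (sqrt(1) + (-1)**2)*10 = (1 + 1)*10 = 2*10 = 20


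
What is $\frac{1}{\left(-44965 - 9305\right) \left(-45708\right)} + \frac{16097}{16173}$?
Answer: $\frac{1478880969359}{1485863322840} \approx 0.9953$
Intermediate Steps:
$\frac{1}{\left(-44965 - 9305\right) \left(-45708\right)} + \frac{16097}{16173} = \frac{1}{-54270} \left(- \frac{1}{45708}\right) + 16097 \cdot \frac{1}{16173} = \left(- \frac{1}{54270}\right) \left(- \frac{1}{45708}\right) + \frac{16097}{16173} = \frac{1}{2480573160} + \frac{16097}{16173} = \frac{1478880969359}{1485863322840}$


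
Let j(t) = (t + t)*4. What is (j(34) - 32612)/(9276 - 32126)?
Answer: 3234/2285 ≈ 1.4153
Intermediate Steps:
j(t) = 8*t (j(t) = (2*t)*4 = 8*t)
(j(34) - 32612)/(9276 - 32126) = (8*34 - 32612)/(9276 - 32126) = (272 - 32612)/(-22850) = -32340*(-1/22850) = 3234/2285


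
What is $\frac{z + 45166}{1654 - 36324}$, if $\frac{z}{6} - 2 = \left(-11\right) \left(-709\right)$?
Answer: $- \frac{45986}{17335} \approx -2.6528$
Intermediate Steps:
$z = 46806$ ($z = 12 + 6 \left(\left(-11\right) \left(-709\right)\right) = 12 + 6 \cdot 7799 = 12 + 46794 = 46806$)
$\frac{z + 45166}{1654 - 36324} = \frac{46806 + 45166}{1654 - 36324} = \frac{91972}{-34670} = 91972 \left(- \frac{1}{34670}\right) = - \frac{45986}{17335}$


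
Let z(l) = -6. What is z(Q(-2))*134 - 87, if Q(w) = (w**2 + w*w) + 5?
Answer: -891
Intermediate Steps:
Q(w) = 5 + 2*w**2 (Q(w) = (w**2 + w**2) + 5 = 2*w**2 + 5 = 5 + 2*w**2)
z(Q(-2))*134 - 87 = -6*134 - 87 = -804 - 87 = -891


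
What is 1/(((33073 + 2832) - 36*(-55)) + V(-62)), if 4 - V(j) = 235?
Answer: 1/37654 ≈ 2.6558e-5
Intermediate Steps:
V(j) = -231 (V(j) = 4 - 1*235 = 4 - 235 = -231)
1/(((33073 + 2832) - 36*(-55)) + V(-62)) = 1/(((33073 + 2832) - 36*(-55)) - 231) = 1/((35905 + 1980) - 231) = 1/(37885 - 231) = 1/37654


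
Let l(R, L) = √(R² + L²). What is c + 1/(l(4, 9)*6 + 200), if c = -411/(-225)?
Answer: 1254149/684525 - 3*√97/18254 ≈ 1.8305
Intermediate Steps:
c = 137/75 (c = -411*(-1/225) = 137/75 ≈ 1.8267)
l(R, L) = √(L² + R²)
c + 1/(l(4, 9)*6 + 200) = 137/75 + 1/(√(9² + 4²)*6 + 200) = 137/75 + 1/(√(81 + 16)*6 + 200) = 137/75 + 1/(√97*6 + 200) = 137/75 + 1/(6*√97 + 200) = 137/75 + 1/(200 + 6*√97)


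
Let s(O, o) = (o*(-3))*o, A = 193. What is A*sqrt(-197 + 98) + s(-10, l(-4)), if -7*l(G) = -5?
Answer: -75/49 + 579*I*sqrt(11) ≈ -1.5306 + 1920.3*I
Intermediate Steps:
l(G) = 5/7 (l(G) = -1/7*(-5) = 5/7)
s(O, o) = -3*o**2 (s(O, o) = (-3*o)*o = -3*o**2)
A*sqrt(-197 + 98) + s(-10, l(-4)) = 193*sqrt(-197 + 98) - 3*(5/7)**2 = 193*sqrt(-99) - 3*25/49 = 193*(3*I*sqrt(11)) - 75/49 = 579*I*sqrt(11) - 75/49 = -75/49 + 579*I*sqrt(11)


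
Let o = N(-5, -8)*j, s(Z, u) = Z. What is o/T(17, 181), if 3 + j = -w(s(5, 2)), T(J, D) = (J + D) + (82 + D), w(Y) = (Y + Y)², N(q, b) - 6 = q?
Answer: -103/461 ≈ -0.22343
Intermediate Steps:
N(q, b) = 6 + q
w(Y) = 4*Y² (w(Y) = (2*Y)² = 4*Y²)
T(J, D) = 82 + J + 2*D (T(J, D) = (D + J) + (82 + D) = 82 + J + 2*D)
j = -103 (j = -3 - 4*5² = -3 - 4*25 = -3 - 1*100 = -3 - 100 = -103)
o = -103 (o = (6 - 5)*(-103) = 1*(-103) = -103)
o/T(17, 181) = -103/(82 + 17 + 2*181) = -103/(82 + 17 + 362) = -103/461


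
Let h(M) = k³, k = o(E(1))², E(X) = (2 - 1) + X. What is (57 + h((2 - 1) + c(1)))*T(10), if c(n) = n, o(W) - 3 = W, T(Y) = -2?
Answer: -31364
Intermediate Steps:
E(X) = 1 + X
o(W) = 3 + W
k = 25 (k = (3 + (1 + 1))² = (3 + 2)² = 5² = 25)
h(M) = 15625 (h(M) = 25³ = 15625)
(57 + h((2 - 1) + c(1)))*T(10) = (57 + 15625)*(-2) = 15682*(-2) = -31364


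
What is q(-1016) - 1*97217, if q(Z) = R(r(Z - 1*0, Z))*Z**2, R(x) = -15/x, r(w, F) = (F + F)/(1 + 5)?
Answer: -51497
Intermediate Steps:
r(w, F) = F/3 (r(w, F) = (2*F)/6 = (2*F)*(1/6) = F/3)
q(Z) = -45*Z (q(Z) = (-15*3/Z)*Z**2 = (-45/Z)*Z**2 = -45*Z)
q(-1016) - 1*97217 = -45*(-1016) - 1*97217 = 45720 - 97217 = -51497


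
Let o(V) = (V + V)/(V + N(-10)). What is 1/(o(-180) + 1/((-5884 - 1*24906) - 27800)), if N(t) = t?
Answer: 1113210/2109221 ≈ 0.52778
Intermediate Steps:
o(V) = 2*V/(-10 + V) (o(V) = (V + V)/(V - 10) = (2*V)/(-10 + V) = 2*V/(-10 + V))
1/(o(-180) + 1/((-5884 - 1*24906) - 27800)) = 1/(2*(-180)/(-10 - 180) + 1/((-5884 - 1*24906) - 27800)) = 1/(2*(-180)/(-190) + 1/((-5884 - 24906) - 27800)) = 1/(2*(-180)*(-1/190) + 1/(-30790 - 27800)) = 1/(36/19 + 1/(-58590)) = 1/(36/19 - 1/58590) = 1/(2109221/1113210) = 1113210/2109221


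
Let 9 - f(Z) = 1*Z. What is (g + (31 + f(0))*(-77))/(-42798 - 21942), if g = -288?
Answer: 842/16185 ≈ 0.052023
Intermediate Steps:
f(Z) = 9 - Z
(g + (31 + f(0))*(-77))/(-42798 - 21942) = (-288 + (31 + (9 - 1*0))*(-77))/(-42798 - 21942) = (-288 + (31 + (9 + 0))*(-77))/(-64740) = (-288 + (31 + 9)*(-77))*(-1/64740) = (-288 + 40*(-77))*(-1/64740) = (-288 - 3080)*(-1/64740) = -3368*(-1/64740) = 842/16185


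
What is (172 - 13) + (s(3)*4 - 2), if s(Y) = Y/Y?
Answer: 161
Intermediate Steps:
s(Y) = 1
(172 - 13) + (s(3)*4 - 2) = (172 - 13) + (1*4 - 2) = 159 + (4 - 2) = 159 + 2 = 161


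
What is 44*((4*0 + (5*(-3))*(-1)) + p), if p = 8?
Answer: 1012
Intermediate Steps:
44*((4*0 + (5*(-3))*(-1)) + p) = 44*((4*0 + (5*(-3))*(-1)) + 8) = 44*((0 - 15*(-1)) + 8) = 44*((0 + 15) + 8) = 44*(15 + 8) = 44*23 = 1012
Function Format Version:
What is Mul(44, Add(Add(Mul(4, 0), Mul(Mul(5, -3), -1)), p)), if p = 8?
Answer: 1012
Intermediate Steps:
Mul(44, Add(Add(Mul(4, 0), Mul(Mul(5, -3), -1)), p)) = Mul(44, Add(Add(Mul(4, 0), Mul(Mul(5, -3), -1)), 8)) = Mul(44, Add(Add(0, Mul(-15, -1)), 8)) = Mul(44, Add(Add(0, 15), 8)) = Mul(44, Add(15, 8)) = Mul(44, 23) = 1012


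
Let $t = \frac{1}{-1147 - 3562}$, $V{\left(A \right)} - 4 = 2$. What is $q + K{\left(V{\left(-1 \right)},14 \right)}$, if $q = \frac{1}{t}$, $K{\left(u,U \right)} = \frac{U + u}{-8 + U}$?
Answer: $- \frac{14117}{3} \approx -4705.7$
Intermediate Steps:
$V{\left(A \right)} = 6$ ($V{\left(A \right)} = 4 + 2 = 6$)
$t = - \frac{1}{4709}$ ($t = \frac{1}{-4709} = - \frac{1}{4709} \approx -0.00021236$)
$K{\left(u,U \right)} = \frac{U + u}{-8 + U}$
$q = -4709$ ($q = \frac{1}{- \frac{1}{4709}} = -4709$)
$q + K{\left(V{\left(-1 \right)},14 \right)} = -4709 + \frac{14 + 6}{-8 + 14} = -4709 + \frac{1}{6} \cdot 20 = -4709 + \frac{10}{3} = - \frac{14117}{3}$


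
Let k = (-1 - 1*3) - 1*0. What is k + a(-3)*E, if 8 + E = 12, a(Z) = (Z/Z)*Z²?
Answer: 32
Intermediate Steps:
a(Z) = Z² (a(Z) = 1*Z² = Z²)
E = 4 (E = -8 + 12 = 4)
k = -4 (k = (-1 - 3) + 0 = -4 + 0 = -4)
k + a(-3)*E = -4 + (-3)²*4 = -4 + 9*4 = -4 + 36 = 32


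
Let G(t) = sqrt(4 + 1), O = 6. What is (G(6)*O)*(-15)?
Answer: -90*sqrt(5) ≈ -201.25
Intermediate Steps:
G(t) = sqrt(5)
(G(6)*O)*(-15) = (sqrt(5)*6)*(-15) = (6*sqrt(5))*(-15) = -90*sqrt(5)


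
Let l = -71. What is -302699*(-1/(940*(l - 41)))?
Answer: -302699/105280 ≈ -2.8752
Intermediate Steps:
-302699*(-1/(940*(l - 41))) = -302699*(-1/(940*(-71 - 41))) = -302699/((-112*(-940))) = -302699/105280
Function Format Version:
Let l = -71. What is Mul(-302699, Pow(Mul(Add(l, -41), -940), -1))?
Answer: Rational(-302699, 105280) ≈ -2.8752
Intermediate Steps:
Mul(-302699, Pow(Mul(Add(l, -41), -940), -1)) = Mul(-302699, Pow(Mul(Add(-71, -41), -940), -1)) = Mul(-302699, Pow(Mul(-112, -940), -1)) = Mul(-302699, Pow(105280, -1)) = Mul(-302699, Rational(1, 105280)) = Rational(-302699, 105280)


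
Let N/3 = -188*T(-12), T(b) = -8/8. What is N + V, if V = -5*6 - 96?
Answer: 438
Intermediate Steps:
T(b) = -1 (T(b) = -8*⅛ = -1)
V = -126 (V = -30 - 96 = -126)
N = 564 (N = 3*(-188*(-1)) = 3*188 = 564)
N + V = 564 - 126 = 438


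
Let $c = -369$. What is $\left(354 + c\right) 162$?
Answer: $-2430$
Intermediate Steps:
$\left(354 + c\right) 162 = \left(354 - 369\right) 162 = \left(-15\right) 162 = -2430$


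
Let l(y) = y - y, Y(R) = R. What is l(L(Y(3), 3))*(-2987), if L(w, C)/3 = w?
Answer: 0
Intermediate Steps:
L(w, C) = 3*w
l(y) = 0
l(L(Y(3), 3))*(-2987) = 0*(-2987) = 0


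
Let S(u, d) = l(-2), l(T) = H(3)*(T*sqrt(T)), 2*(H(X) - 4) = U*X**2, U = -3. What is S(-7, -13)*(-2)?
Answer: -38*I*sqrt(2) ≈ -53.74*I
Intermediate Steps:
H(X) = 4 - 3*X**2/2 (H(X) = 4 + (-3*X**2)/2 = 4 - 3*X**2/2)
l(T) = -19*T**(3/2)/2 (l(T) = (4 - 3/2*3**2)*(T*sqrt(T)) = (4 - 3/2*9)*T**(3/2) = (4 - 27/2)*T**(3/2) = -19*T**(3/2)/2)
S(u, d) = 19*I*sqrt(2) (S(u, d) = -(-19)*I*sqrt(2) = 19*I*sqrt(2))
S(-7, -13)*(-2) = (19*I*sqrt(2))*(-2) = -38*I*sqrt(2)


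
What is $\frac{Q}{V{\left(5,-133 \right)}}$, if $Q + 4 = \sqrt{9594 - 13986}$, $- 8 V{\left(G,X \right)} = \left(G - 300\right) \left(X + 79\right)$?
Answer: $\frac{16}{7965} - \frac{8 i \sqrt{122}}{2655} \approx 0.0020088 - 0.033282 i$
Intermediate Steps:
$V{\left(G,X \right)} = - \frac{\left(-300 + G\right) \left(79 + X\right)}{8}$ ($V{\left(G,X \right)} = - \frac{\left(G - 300\right) \left(X + 79\right)}{8} = - \frac{\left(-300 + G\right) \left(79 + X\right)}{8}$)
$Q = -4 + 6 i \sqrt{122}$ ($Q = -4 + \sqrt{9594 - 13986} = -4 + \sqrt{-4392} = -4 + 6 i \sqrt{122} \approx -4.0 + 66.272 i$)
$\frac{Q}{V{\left(5,-133 \right)}} = \frac{-4 + 6 i \sqrt{122}}{\frac{5925}{2} - \frac{395}{8} + \frac{75}{2} \left(-133\right) - \frac{5}{8} \left(-133\right)} = \frac{-4 + 6 i \sqrt{122}}{\frac{5925}{2} - \frac{395}{8} - \frac{9975}{2} + \frac{665}{8}} = \frac{-4 + 6 i \sqrt{122}}{- \frac{7965}{4}} = \left(-4 + 6 i \sqrt{122}\right) \left(- \frac{4}{7965}\right) = \frac{16}{7965} - \frac{8 i \sqrt{122}}{2655}$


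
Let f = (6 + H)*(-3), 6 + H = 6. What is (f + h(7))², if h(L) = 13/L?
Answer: 12769/49 ≈ 260.59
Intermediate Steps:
H = 0 (H = -6 + 6 = 0)
f = -18 (f = (6 + 0)*(-3) = 6*(-3) = -18)
(f + h(7))² = (-18 + 13/7)² = (-113/7)² = 12769/49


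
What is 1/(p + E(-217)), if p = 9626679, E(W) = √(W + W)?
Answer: 9626679/92672948569475 - I*√434/92672948569475 ≈ 1.0388e-7 - 2.248e-13*I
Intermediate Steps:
E(W) = √2*√W (E(W) = √(2*W) = √2*√W)
1/(p + E(-217)) = 1/(9626679 + √2*√(-217)) = 1/(9626679 + √2*(I*√217)) = 1/(9626679 + I*√434)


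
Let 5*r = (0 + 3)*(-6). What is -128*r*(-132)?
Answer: -304128/5 ≈ -60826.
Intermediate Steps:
r = -18/5 (r = ((0 + 3)*(-6))/5 = (3*(-6))/5 = (⅕)*(-18) = -18/5 ≈ -3.6000)
-128*r*(-132) = -128*(-18/5)*(-132) = (2304/5)*(-132) = -304128/5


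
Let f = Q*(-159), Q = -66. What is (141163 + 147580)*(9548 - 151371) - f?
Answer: -40950408983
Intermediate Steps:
f = 10494 (f = -66*(-159) = 10494)
(141163 + 147580)*(9548 - 151371) - f = (141163 + 147580)*(9548 - 151371) - 1*10494 = 288743*(-141823) - 10494 = -40950398489 - 10494 = -40950408983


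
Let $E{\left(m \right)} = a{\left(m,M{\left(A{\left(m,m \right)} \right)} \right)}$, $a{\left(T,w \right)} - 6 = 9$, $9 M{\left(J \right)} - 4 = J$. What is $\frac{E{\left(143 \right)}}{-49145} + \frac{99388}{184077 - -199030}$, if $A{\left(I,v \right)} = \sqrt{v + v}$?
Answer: $\frac{975735331}{3765558703} \approx 0.25912$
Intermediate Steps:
$A{\left(I,v \right)} = \sqrt{2} \sqrt{v}$ ($A{\left(I,v \right)} = \sqrt{2 v} = \sqrt{2} \sqrt{v}$)
$M{\left(J \right)} = \frac{4}{9} + \frac{J}{9}$
$a{\left(T,w \right)} = 15$ ($a{\left(T,w \right)} = 6 + 9 = 15$)
$E{\left(m \right)} = 15$
$\frac{E{\left(143 \right)}}{-49145} + \frac{99388}{184077 - -199030} = \frac{15}{-49145} + \frac{99388}{184077 - -199030} = 15 \left(- \frac{1}{49145}\right) + \frac{99388}{184077 + 199030} = - \frac{3}{9829} + \frac{99388}{383107} = \frac{975735331}{3765558703}$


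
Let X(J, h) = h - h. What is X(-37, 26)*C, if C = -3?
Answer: 0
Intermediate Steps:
X(J, h) = 0
X(-37, 26)*C = 0*(-3) = 0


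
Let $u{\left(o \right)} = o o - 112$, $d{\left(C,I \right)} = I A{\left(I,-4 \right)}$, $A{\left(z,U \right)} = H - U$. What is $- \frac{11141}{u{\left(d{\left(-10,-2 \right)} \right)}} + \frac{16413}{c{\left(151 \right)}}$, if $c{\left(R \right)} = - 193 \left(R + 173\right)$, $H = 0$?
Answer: $\frac{19330033}{83376} \approx 231.84$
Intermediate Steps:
$A{\left(z,U \right)} = - U$ ($A{\left(z,U \right)} = 0 - U = - U$)
$d{\left(C,I \right)} = 4 I$ ($d{\left(C,I \right)} = I \left(\left(-1\right) \left(-4\right)\right) = I 4 = 4 I$)
$u{\left(o \right)} = -112 + o^{2}$ ($u{\left(o \right)} = o^{2} - 112 = -112 + o^{2}$)
$c{\left(R \right)} = -33389 - 193 R$ ($c{\left(R \right)} = - 193 \left(173 + R\right) = -33389 - 193 R$)
$- \frac{11141}{u{\left(d{\left(-10,-2 \right)} \right)}} + \frac{16413}{c{\left(151 \right)}} = - \frac{11141}{-112 + \left(4 \left(-2\right)\right)^{2}} + \frac{16413}{-33389 - 29143} = - \frac{11141}{-112 + \left(-8\right)^{2}} + \frac{16413}{-33389 - 29143} = - \frac{11141}{-112 + 64} + \frac{16413}{-62532} = - \frac{11141}{-48} + 16413 \left(- \frac{1}{62532}\right) = \left(-11141\right) \left(- \frac{1}{48}\right) - \frac{5471}{20844} = \frac{11141}{48} - \frac{5471}{20844} = \frac{19330033}{83376}$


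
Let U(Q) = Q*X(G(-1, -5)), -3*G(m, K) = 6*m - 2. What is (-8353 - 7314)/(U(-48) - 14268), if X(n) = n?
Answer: 15667/14396 ≈ 1.0883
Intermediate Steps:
G(m, K) = ⅔ - 2*m (G(m, K) = -(6*m - 2)/3 = -(-2 + 6*m)/3 = ⅔ - 2*m)
U(Q) = 8*Q/3 (U(Q) = Q*(⅔ - 2*(-1)) = Q*(⅔ + 2) = Q*(8/3) = 8*Q/3)
(-8353 - 7314)/(U(-48) - 14268) = (-8353 - 7314)/((8/3)*(-48) - 14268) = -15667/(-128 - 14268) = -15667/(-14396) = -15667*(-1/14396) = 15667/14396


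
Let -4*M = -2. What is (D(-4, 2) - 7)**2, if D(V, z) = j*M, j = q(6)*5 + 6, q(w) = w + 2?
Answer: 256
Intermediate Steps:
q(w) = 2 + w
j = 46 (j = (2 + 6)*5 + 6 = 8*5 + 6 = 40 + 6 = 46)
M = 1/2 (M = -1/4*(-2) = 1/2 ≈ 0.50000)
D(V, z) = 23 (D(V, z) = 46*(1/2) = 23)
(D(-4, 2) - 7)**2 = (23 - 7)**2 = 16**2 = 256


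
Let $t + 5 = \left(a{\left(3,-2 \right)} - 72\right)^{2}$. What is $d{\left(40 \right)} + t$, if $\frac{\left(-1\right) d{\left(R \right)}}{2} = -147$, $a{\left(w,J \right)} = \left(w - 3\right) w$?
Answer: $5473$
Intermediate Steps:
$a{\left(w,J \right)} = w \left(-3 + w\right)$ ($a{\left(w,J \right)} = \left(-3 + w\right) w = w \left(-3 + w\right)$)
$d{\left(R \right)} = 294$ ($d{\left(R \right)} = \left(-2\right) \left(-147\right) = 294$)
$t = 5179$ ($t = -5 + \left(3 \left(-3 + 3\right) - 72\right)^{2} = -5 + \left(3 \cdot 0 - 72\right)^{2} = -5 + \left(0 - 72\right)^{2} = -5 + \left(-72\right)^{2} = -5 + 5184 = 5179$)
$d{\left(40 \right)} + t = 294 + 5179 = 5473$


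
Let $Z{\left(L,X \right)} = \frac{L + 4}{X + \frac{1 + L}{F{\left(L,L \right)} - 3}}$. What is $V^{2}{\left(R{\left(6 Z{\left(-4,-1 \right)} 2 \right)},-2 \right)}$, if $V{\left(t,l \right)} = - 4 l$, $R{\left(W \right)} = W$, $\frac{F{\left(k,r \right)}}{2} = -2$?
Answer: $64$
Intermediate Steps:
$F{\left(k,r \right)} = -4$ ($F{\left(k,r \right)} = 2 \left(-2\right) = -4$)
$Z{\left(L,X \right)} = \frac{4 + L}{- \frac{1}{7} + X - \frac{L}{7}}$ ($Z{\left(L,X \right)} = \frac{L + 4}{X + \frac{1 + L}{-4 - 3}} = \frac{4 + L}{X + \frac{1 + L}{-7}} = \frac{4 + L}{X + \left(1 + L\right) \left(- \frac{1}{7}\right)} = \frac{4 + L}{X - \left(\frac{1}{7} + \frac{L}{7}\right)} = \frac{4 + L}{- \frac{1}{7} + X - \frac{L}{7}}$)
$V^{2}{\left(R{\left(6 Z{\left(-4,-1 \right)} 2 \right)},-2 \right)} = \left(\left(-4\right) \left(-2\right)\right)^{2} = 8^{2} = 64$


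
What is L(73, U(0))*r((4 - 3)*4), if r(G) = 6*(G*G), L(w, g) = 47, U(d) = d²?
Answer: 4512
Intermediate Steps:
r(G) = 6*G²
L(73, U(0))*r((4 - 3)*4) = 47*(6*((4 - 3)*4)²) = 47*(6*(1*4)²) = 47*(6*4²) = 47*(6*16) = 47*96 = 4512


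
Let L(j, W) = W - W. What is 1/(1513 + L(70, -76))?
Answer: 1/1513 ≈ 0.00066094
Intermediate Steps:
L(j, W) = 0
1/(1513 + L(70, -76)) = 1/(1513 + 0) = 1/1513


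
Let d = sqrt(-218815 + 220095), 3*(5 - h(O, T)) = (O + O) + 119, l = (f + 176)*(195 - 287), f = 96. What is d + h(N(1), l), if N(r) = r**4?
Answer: -106/3 + 16*sqrt(5) ≈ 0.44375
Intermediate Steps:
l = -25024 (l = (96 + 176)*(195 - 287) = 272*(-92) = -25024)
h(O, T) = -104/3 - 2*O/3 (h(O, T) = 5 - ((O + O) + 119)/3 = 5 - (2*O + 119)/3 = 5 - (119 + 2*O)/3 = 5 + (-119/3 - 2*O/3) = -104/3 - 2*O/3)
d = 16*sqrt(5) (d = sqrt(1280) = 16*sqrt(5) ≈ 35.777)
d + h(N(1), l) = 16*sqrt(5) + (-104/3 - 2/3*1**4) = 16*sqrt(5) + (-104/3 - 2/3*1) = 16*sqrt(5) + (-104/3 - 2/3) = 16*sqrt(5) - 106/3 = -106/3 + 16*sqrt(5)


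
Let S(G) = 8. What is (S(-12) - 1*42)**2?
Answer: 1156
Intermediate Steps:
(S(-12) - 1*42)**2 = (8 - 1*42)**2 = (8 - 42)**2 = (-34)**2 = 1156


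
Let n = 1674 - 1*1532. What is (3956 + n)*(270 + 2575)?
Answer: 11658810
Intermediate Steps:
n = 142 (n = 1674 - 1532 = 142)
(3956 + n)*(270 + 2575) = (3956 + 142)*(270 + 2575) = 4098*2845 = 11658810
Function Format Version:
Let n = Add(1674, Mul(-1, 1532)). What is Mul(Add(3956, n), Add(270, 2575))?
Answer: 11658810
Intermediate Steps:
n = 142 (n = Add(1674, -1532) = 142)
Mul(Add(3956, n), Add(270, 2575)) = Mul(Add(3956, 142), Add(270, 2575)) = Mul(4098, 2845) = 11658810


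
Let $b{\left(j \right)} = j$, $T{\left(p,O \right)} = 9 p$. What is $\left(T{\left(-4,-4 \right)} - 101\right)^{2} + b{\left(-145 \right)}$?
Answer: $18624$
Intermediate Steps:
$\left(T{\left(-4,-4 \right)} - 101\right)^{2} + b{\left(-145 \right)} = \left(9 \left(-4\right) - 101\right)^{2} - 145 = \left(-36 - 101\right)^{2} - 145 = \left(-137\right)^{2} - 145 = 18769 - 145 = 18624$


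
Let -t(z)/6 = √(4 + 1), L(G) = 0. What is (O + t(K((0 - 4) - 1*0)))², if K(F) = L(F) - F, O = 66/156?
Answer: 121801/676 - 66*√5/13 ≈ 168.83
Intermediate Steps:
O = 11/26 (O = 66*(1/156) = 11/26 ≈ 0.42308)
K(F) = -F (K(F) = 0 - F = -F)
t(z) = -6*√5 (t(z) = -6*√(4 + 1) = -6*√5)
(O + t(K((0 - 4) - 1*0)))² = (11/26 - 6*√5)²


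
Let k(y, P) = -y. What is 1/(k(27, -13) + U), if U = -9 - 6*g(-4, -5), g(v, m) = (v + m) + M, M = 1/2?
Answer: 1/15 ≈ 0.066667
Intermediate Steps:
M = ½ ≈ 0.50000
g(v, m) = ½ + m + v (g(v, m) = (v + m) + ½ = (m + v) + ½ = ½ + m + v)
U = 42 (U = -9 - 6*(½ - 5 - 4) = -9 - 6*(-17/2) = -9 + 51 = 42)
1/(k(27, -13) + U) = 1/(-1*27 + 42) = 1/(-27 + 42) = 1/15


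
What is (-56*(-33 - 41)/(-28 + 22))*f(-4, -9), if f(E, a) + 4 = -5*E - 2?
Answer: -29008/3 ≈ -9669.3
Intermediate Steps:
f(E, a) = -6 - 5*E (f(E, a) = -4 + (-5*E - 2) = -4 + (-2 - 5*E) = -6 - 5*E)
(-56*(-33 - 41)/(-28 + 22))*f(-4, -9) = (-56*(-33 - 41)/(-28 + 22))*(-6 - 5*(-4)) = (-(-4144)/(-6))*(-6 + 20) = -(-4144)*(-1)/6*14 = -56*37/3*14 = -2072/3*14 = -29008/3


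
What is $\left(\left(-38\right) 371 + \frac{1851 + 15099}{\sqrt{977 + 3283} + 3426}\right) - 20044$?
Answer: $- \frac{33378115831}{977768} - \frac{2825 \sqrt{1065}}{977768} \approx -34137.0$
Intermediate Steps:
$\left(\left(-38\right) 371 + \frac{1851 + 15099}{\sqrt{977 + 3283} + 3426}\right) - 20044 = \left(-14098 + \frac{16950}{\sqrt{4260} + 3426}\right) - 20044 = \left(-14098 + \frac{16950}{2 \sqrt{1065} + 3426}\right) - 20044 = \left(-14098 + \frac{16950}{3426 + 2 \sqrt{1065}}\right) - 20044 = -34142 + \frac{16950}{3426 + 2 \sqrt{1065}}$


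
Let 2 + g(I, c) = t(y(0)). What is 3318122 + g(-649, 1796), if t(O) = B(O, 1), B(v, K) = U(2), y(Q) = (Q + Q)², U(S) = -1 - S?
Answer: 3318117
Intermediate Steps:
y(Q) = 4*Q² (y(Q) = (2*Q)² = 4*Q²)
B(v, K) = -3 (B(v, K) = -1 - 1*2 = -1 - 2 = -3)
t(O) = -3
g(I, c) = -5 (g(I, c) = -2 - 3 = -5)
3318122 + g(-649, 1796) = 3318122 - 5 = 3318117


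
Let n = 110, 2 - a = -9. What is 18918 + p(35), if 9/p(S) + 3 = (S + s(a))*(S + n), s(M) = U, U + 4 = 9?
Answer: 109667655/5797 ≈ 18918.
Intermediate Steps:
U = 5 (U = -4 + 9 = 5)
a = 11 (a = 2 - 1*(-9) = 2 + 9 = 11)
s(M) = 5
p(S) = 9/(-3 + (5 + S)*(110 + S)) (p(S) = 9/(-3 + (S + 5)*(S + 110)) = 9/(-3 + (5 + S)*(110 + S)))
18918 + p(35) = 18918 + 9/(547 + 35² + 115*35) = 18918 + 9/(547 + 1225 + 4025) = 18918 + 9/5797 = 109667655/5797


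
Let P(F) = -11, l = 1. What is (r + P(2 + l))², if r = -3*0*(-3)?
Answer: 121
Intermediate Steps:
r = 0 (r = 0*(-3) = 0)
(r + P(2 + l))² = (0 - 11)² = (-11)² = 121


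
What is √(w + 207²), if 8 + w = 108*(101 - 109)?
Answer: √41977 ≈ 204.88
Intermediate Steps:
w = -872 (w = -8 + 108*(101 - 109) = -8 + 108*(-8) = -8 - 864 = -872)
√(w + 207²) = √(-872 + 207²) = √(-872 + 42849) = √41977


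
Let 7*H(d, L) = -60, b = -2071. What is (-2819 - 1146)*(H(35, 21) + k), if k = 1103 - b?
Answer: -87856470/7 ≈ -1.2551e+7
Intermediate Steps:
H(d, L) = -60/7 (H(d, L) = (⅐)*(-60) = -60/7)
k = 3174 (k = 1103 - 1*(-2071) = 1103 + 2071 = 3174)
(-2819 - 1146)*(H(35, 21) + k) = (-2819 - 1146)*(-60/7 + 3174) = -3965*22158/7 = -87856470/7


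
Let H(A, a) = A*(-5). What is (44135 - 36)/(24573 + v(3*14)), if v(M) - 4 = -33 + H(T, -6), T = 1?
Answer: 44099/24539 ≈ 1.7971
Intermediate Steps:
H(A, a) = -5*A
v(M) = -34 (v(M) = 4 + (-33 - 5*1) = 4 + (-33 - 5) = 4 - 38 = -34)
(44135 - 36)/(24573 + v(3*14)) = (44135 - 36)/(24573 - 34) = 44099/24539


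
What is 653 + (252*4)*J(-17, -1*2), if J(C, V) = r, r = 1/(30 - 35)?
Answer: 2257/5 ≈ 451.40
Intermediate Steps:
r = -⅕ (r = 1/(-5) = -⅕ ≈ -0.20000)
J(C, V) = -⅕
653 + (252*4)*J(-17, -1*2) = 653 + (252*4)*(-⅕) = 653 + 1008*(-⅕) = 653 - 1008/5 = 2257/5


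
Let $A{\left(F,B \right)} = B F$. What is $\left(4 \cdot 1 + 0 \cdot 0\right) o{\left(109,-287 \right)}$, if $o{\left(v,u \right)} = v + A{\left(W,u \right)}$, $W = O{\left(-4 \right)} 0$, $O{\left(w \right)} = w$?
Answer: $436$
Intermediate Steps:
$W = 0$ ($W = \left(-4\right) 0 = 0$)
$o{\left(v,u \right)} = v$ ($o{\left(v,u \right)} = v + u 0 = v + 0 = v$)
$\left(4 \cdot 1 + 0 \cdot 0\right) o{\left(109,-287 \right)} = \left(4 \cdot 1 + 0 \cdot 0\right) 109 = \left(4 + 0\right) 109 = 4 \cdot 109 = 436$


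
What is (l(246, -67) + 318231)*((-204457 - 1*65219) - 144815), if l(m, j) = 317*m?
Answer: -164226722583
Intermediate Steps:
(l(246, -67) + 318231)*((-204457 - 1*65219) - 144815) = (317*246 + 318231)*((-204457 - 1*65219) - 144815) = (77982 + 318231)*((-204457 - 65219) - 144815) = 396213*(-269676 - 144815) = 396213*(-414491) = -164226722583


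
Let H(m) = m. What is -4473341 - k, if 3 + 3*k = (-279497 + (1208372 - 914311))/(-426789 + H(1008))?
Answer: -5713989521056/1277343 ≈ -4.4733e+6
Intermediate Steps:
k = -1291907/1277343 (k = -1 + ((-279497 + (1208372 - 914311))/(-426789 + 1008))/3 = -1 + ((-279497 + 294061)/(-425781))/3 = -1 + (14564*(-1/425781))/3 = -1 + (⅓)*(-14564/425781) = -1 - 14564/1277343 = -1291907/1277343 ≈ -1.0114)
-4473341 - k = -4473341 - 1*(-1291907/1277343) = -4473341 + 1291907/1277343 = -5713989521056/1277343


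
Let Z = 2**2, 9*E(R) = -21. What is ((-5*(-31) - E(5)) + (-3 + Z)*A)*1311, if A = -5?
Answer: 199709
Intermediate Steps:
E(R) = -7/3 (E(R) = (1/9)*(-21) = -7/3)
Z = 4
((-5*(-31) - E(5)) + (-3 + Z)*A)*1311 = ((-5*(-31) - 1*(-7/3)) + (-3 + 4)*(-5))*1311 = ((155 + 7/3) + 1*(-5))*1311 = (472/3 - 5)*1311 = (457/3)*1311 = 199709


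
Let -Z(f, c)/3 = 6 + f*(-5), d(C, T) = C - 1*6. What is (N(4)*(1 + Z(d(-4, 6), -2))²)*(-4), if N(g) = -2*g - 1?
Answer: 1004004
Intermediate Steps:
N(g) = -1 - 2*g
d(C, T) = -6 + C (d(C, T) = C - 6 = -6 + C)
Z(f, c) = -18 + 15*f (Z(f, c) = -3*(6 + f*(-5)) = -3*(6 - 5*f) = -18 + 15*f)
(N(4)*(1 + Z(d(-4, 6), -2))²)*(-4) = ((-1 - 2*4)*(1 + (-18 + 15*(-6 - 4)))²)*(-4) = ((-1 - 8)*(1 + (-18 + 15*(-10)))²)*(-4) = -9*(1 + (-18 - 150))²*(-4) = -9*(1 - 168)²*(-4) = -9*(-167)²*(-4) = -9*27889*(-4) = -251001*(-4) = 1004004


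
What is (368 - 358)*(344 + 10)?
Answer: 3540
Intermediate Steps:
(368 - 358)*(344 + 10) = 10*354 = 3540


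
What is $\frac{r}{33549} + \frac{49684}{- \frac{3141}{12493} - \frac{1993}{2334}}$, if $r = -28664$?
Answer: $- \frac{48603996313732544}{1081272293007} \approx -44951.0$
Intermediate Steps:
$\frac{r}{33549} + \frac{49684}{- \frac{3141}{12493} - \frac{1993}{2334}} = - \frac{28664}{33549} + \frac{49684}{- \frac{3141}{12493} - \frac{1993}{2334}} = - \frac{28664}{33549} + \frac{49684}{- \frac{32229643}{29158662}} = - \frac{28664}{33549} + 49684 \left(- \frac{29158662}{32229643}\right) = - \frac{28664}{33549} - \frac{1448718962808}{32229643} = - \frac{48603996313732544}{1081272293007}$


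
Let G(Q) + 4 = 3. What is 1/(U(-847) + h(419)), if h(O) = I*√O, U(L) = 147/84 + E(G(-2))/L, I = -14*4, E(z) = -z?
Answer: -20073900/15082588053671 - 642798464*√419/15082588053671 ≈ -0.00087371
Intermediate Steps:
G(Q) = -1 (G(Q) = -4 + 3 = -1)
I = -56
U(L) = 7/4 + 1/L (U(L) = 147/84 + (-1*(-1))/L = 147*(1/84) + 1/L = 7/4 + 1/L)
h(O) = -56*√O
1/(U(-847) + h(419)) = 1/((7/4 + 1/(-847)) - 56*√419) = 1/((7/4 - 1/847) - 56*√419) = 1/(5925/3388 - 56*√419)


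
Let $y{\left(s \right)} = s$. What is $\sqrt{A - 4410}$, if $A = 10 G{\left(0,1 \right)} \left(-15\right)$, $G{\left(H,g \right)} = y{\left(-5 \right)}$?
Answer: $2 i \sqrt{915} \approx 60.498 i$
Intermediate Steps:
$G{\left(H,g \right)} = -5$
$A = 750$ ($A = 10 \left(-5\right) \left(-15\right) = \left(-50\right) \left(-15\right) = 750$)
$\sqrt{A - 4410} = \sqrt{750 - 4410} = \sqrt{-3660} = 2 i \sqrt{915}$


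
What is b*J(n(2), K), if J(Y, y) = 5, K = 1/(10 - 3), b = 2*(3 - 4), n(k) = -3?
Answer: -10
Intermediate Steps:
b = -2 (b = 2*(-1) = -2)
K = ⅐ (K = 1/7 = ⅐ ≈ 0.14286)
b*J(n(2), K) = -2*5 = -10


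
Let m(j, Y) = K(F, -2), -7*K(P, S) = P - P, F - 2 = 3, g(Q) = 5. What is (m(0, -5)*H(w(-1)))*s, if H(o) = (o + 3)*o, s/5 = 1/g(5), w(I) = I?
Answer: 0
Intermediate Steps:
F = 5 (F = 2 + 3 = 5)
K(P, S) = 0 (K(P, S) = -(P - P)/7 = -⅐*0 = 0)
m(j, Y) = 0
s = 1 (s = 5/5 = 5*(⅕) = 1)
H(o) = o*(3 + o) (H(o) = (3 + o)*o = o*(3 + o))
(m(0, -5)*H(w(-1)))*s = (0*(-(3 - 1)))*1 = (0*(-1*2))*1 = (0*(-2))*1 = 0*1 = 0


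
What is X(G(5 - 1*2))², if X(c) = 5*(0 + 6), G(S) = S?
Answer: 900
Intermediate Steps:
X(c) = 30 (X(c) = 5*6 = 30)
X(G(5 - 1*2))² = 30² = 900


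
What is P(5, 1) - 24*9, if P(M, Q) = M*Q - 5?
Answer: -216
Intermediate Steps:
P(M, Q) = -5 + M*Q
P(5, 1) - 24*9 = (-5 + 5*1) - 24*9 = (-5 + 5) - 216 = 0 - 216 = -216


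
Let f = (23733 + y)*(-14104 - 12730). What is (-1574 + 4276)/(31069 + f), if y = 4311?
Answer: -2702/752501627 ≈ -3.5907e-6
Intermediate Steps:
f = -752532696 (f = (23733 + 4311)*(-14104 - 12730) = 28044*(-26834) = -752532696)
(-1574 + 4276)/(31069 + f) = (-1574 + 4276)/(31069 - 752532696) = 2702/(-752501627) = 2702*(-1/752501627) = -2702/752501627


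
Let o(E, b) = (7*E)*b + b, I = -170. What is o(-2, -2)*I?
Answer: -4420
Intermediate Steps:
o(E, b) = b + 7*E*b (o(E, b) = 7*E*b + b = b + 7*E*b)
o(-2, -2)*I = -2*(1 + 7*(-2))*(-170) = -2*(1 - 14)*(-170) = -2*(-13)*(-170) = 26*(-170) = -4420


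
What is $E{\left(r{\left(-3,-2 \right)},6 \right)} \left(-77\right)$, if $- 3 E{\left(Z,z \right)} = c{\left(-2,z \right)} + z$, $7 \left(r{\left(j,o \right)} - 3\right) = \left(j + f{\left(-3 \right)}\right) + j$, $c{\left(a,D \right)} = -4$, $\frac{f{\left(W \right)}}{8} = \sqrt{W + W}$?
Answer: $\frac{154}{3} \approx 51.333$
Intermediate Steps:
$f{\left(W \right)} = 8 \sqrt{2} \sqrt{W}$ ($f{\left(W \right)} = 8 \sqrt{W + W} = 8 \sqrt{2 W} = 8 \sqrt{2} \sqrt{W}$)
$r{\left(j,o \right)} = 3 + \frac{2 j}{7} + \frac{8 i \sqrt{6}}{7}$ ($r{\left(j,o \right)} = 3 + \frac{\left(j + 8 \sqrt{2} \sqrt{-3}\right) + j}{7} = 3 + \frac{\left(j + 8 \sqrt{2} i \sqrt{3}\right) + j}{7} = 3 + \frac{\left(j + 8 i \sqrt{6}\right) + j}{7} = 3 + \frac{2 j + 8 i \sqrt{6}}{7} = 3 + \left(\frac{2 j}{7} + \frac{8 i \sqrt{6}}{7}\right) = 3 + \frac{2 j}{7} + \frac{8 i \sqrt{6}}{7}$)
$E{\left(Z,z \right)} = \frac{4}{3} - \frac{z}{3}$ ($E{\left(Z,z \right)} = - \frac{-4 + z}{3} = \frac{4}{3} - \frac{z}{3}$)
$E{\left(r{\left(-3,-2 \right)},6 \right)} \left(-77\right) = \left(\frac{4}{3} - 2\right) \left(-77\right) = \left(- \frac{2}{3}\right) \left(-77\right) = \frac{154}{3}$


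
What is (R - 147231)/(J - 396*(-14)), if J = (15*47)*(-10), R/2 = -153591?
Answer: 151471/502 ≈ 301.73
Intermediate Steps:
R = -307182 (R = 2*(-153591) = -307182)
J = -7050 (J = 705*(-10) = -7050)
(R - 147231)/(J - 396*(-14)) = (-307182 - 147231)/(-7050 - 396*(-14)) = -454413/(-7050 + 5544) = -454413/(-1506) = -454413*(-1/1506) = 151471/502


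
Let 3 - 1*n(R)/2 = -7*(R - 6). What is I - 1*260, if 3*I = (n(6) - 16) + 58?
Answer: -244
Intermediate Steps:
n(R) = -78 + 14*R (n(R) = 6 - (-14)*(R - 6) = 6 - (-14)*(-6 + R) = 6 - 2*(42 - 7*R) = 6 + (-84 + 14*R) = -78 + 14*R)
I = 16 (I = (((-78 + 14*6) - 16) + 58)/3 = (((-78 + 84) - 16) + 58)/3 = ((6 - 16) + 58)/3 = (-10 + 58)/3 = (⅓)*48 = 16)
I - 1*260 = 16 - 1*260 = 16 - 260 = -244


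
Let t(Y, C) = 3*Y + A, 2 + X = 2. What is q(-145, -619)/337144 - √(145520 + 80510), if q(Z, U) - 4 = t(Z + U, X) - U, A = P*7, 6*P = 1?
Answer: -10007/2022864 - √226030 ≈ -475.43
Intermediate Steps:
P = ⅙ (P = (⅙)*1 = ⅙ ≈ 0.16667)
A = 7/6 (A = (⅙)*7 = 7/6 ≈ 1.1667)
X = 0 (X = -2 + 2 = 0)
t(Y, C) = 7/6 + 3*Y (t(Y, C) = 3*Y + 7/6 = 7/6 + 3*Y)
q(Z, U) = 31/6 + 2*U + 3*Z (q(Z, U) = 4 + ((7/6 + 3*(Z + U)) - U) = 4 + ((7/6 + 3*(U + Z)) - U) = 4 + ((7/6 + (3*U + 3*Z)) - U) = 4 + ((7/6 + 3*U + 3*Z) - U) = 4 + (7/6 + 2*U + 3*Z) = 31/6 + 2*U + 3*Z)
q(-145, -619)/337144 - √(145520 + 80510) = (31/6 + 2*(-619) + 3*(-145))/337144 - √(145520 + 80510) = (31/6 - 1238 - 435)*(1/337144) - √226030 = -10007/6*1/337144 - √226030 = -10007/2022864 - √226030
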